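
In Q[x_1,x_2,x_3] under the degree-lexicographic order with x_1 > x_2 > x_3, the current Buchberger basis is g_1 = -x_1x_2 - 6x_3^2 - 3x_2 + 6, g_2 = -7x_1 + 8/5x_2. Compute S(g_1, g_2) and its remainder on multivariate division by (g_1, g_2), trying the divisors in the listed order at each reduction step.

S(g_1, g_2) = 8/35x_2^2 + 6x_3^2 + 3x_2 - 6; remainder on division = 8/35x_2^2 + 6x_3^2 + 3x_2 - 6.

lcm(LM(g_1), LM(g_2)) = x_1x_2.
S = (lcm/LT(g_1))·g_1 − (lcm/LT(g_2))·g_2 = 8/35x_2^2 + 6x_3^2 + 3x_2 - 6.
Reduce S modulo (g_1, g_2) in that order:
  leading term x_2^2: no divisor's leading term divides it; move 8/35x_2^2 to the remainder.
  leading term x_3^2: no divisor's leading term divides it; move 6x_3^2 to the remainder.
  leading term x_2: no divisor's leading term divides it; move 3x_2 to the remainder.
  leading term 1: no divisor's leading term divides it; move -6 to the remainder.
The remainder 8/35x_2^2 + 6x_3^2 + 3x_2 - 6 is nonzero, so it would be added as the next basis element.
An S-polynomial is built so that the two leading terms cancel; whether anything survives reduction is exactly the Gröbner-basis criterion.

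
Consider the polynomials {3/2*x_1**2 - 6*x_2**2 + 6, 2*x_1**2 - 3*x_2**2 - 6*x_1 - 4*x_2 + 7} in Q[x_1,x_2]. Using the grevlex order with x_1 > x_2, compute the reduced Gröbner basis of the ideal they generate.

G = {x_1**2 - 24/5*x_1 - 16/5*x_2 + 16/5, x_2**2 - 6/5*x_1 - 4/5*x_2 - 1/5}

f_1 = 3/2*x_1**2 - 6*x_2**2 + 6, LT = x_1**2.
f_2 = 2*x_1**2 - 3*x_2**2 - 6*x_1 - 4*x_2 + 7, LT = x_1**2.

S(f_1,f_2): lcm = x_1**2. S = -5/2*x_2**2 + 3*x_1 + 2*x_2 + 1/2.
  leading term x_2**2: no divisor's leading term divides it; move -5/2*x_2**2 to the remainder.
  leading term x_1: no divisor's leading term divides it; move 3*x_1 to the remainder.
  leading term x_2: no divisor's leading term divides it; move 2*x_2 to the remainder.
  leading term 1: no divisor's leading term divides it; move 1/2 to the remainder.
  remainder -5/2*x_2**2 + 3*x_1 + 2*x_2 + 1/2 ≠ 0; add g_3 = -5/2*x_2**2 + 3*x_1 + 2*x_2 + 1/2 to the basis.

The other S-polynomials (S(f_1,g_3), S(f_2,g_3)) all reduce to 0 modulo the current basis, so we have a Gröbner basis.
Inter-reduce: drop elements whose leading term is divisible by another's, tail-reduce, and make monic.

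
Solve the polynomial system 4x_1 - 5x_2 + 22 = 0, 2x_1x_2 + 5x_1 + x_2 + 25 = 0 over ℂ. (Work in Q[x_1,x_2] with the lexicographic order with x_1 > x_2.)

Compute a lex Gröbner basis by Buchberger's algorithm.
f_1 = 4x_1 - 5x_2 + 22, LT = x_1.
f_2 = 2x_1x_2 + 5x_1 + x_2 + 25, LT = x_1x_2.

S(f_1,f_2): lcm = x_1x_2. S = -5/2x_1 - 5/4x_2^2 + 5x_2 - 25/2.
  leading term x_1: subtract (-5/8)·f_1 from -5/2x_1 - 5/4x_2^2 + 5x_2 - 25/2 → -5/4x_2^2 + 15/8x_2 + 5/4
  leading term x_2^2: no divisor's leading term divides it; move -5/4x_2^2 to the remainder.
  leading term x_2: no divisor's leading term divides it; move 15/8x_2 to the remainder.
  leading term 1: no divisor's leading term divides it; move 5/4 to the remainder.
  remainder -5/4x_2^2 + 15/8x_2 + 5/4 ≠ 0; add h_3 = -5/4x_2^2 + 15/8x_2 + 5/4 to the basis.

The other S-polynomials (S(f_1,h_3), S(f_2,h_3)) all reduce to 0 modulo the current basis, so we have a Gröbner basis.
Inter-reduce: drop elements whose leading term is divisible by another's, tail-reduce, and make monic.
Reduced Gröbner basis: {x_1 - 5/4x_2 + 11/2, x_2^2 - 3/2x_2 - 1}.

The lex basis is triangular: the last element involves only x_2. Solving x_2^2 - 3/2x_2 - 1 = 0 gives x_2 ∈ {-1/2, 2}; substituting each value into the earlier elements determines the remaining variables.
  x_2 = -1/2: the earlier basis element becomes x_1 + 49/8 = 0, giving x_1 = -49/8 — point (-49/8, -1/2).
  x_2 = 2: the earlier basis element becomes x_1 + 3 = 0, giving x_1 = -3 — point (-3, 2).
Each listed point satisfies every original equation (direct substitution).
A lex Gröbner basis triangularizes the system, enabling back-substitution.

{(-49/8, -1/2), (-3, 2)}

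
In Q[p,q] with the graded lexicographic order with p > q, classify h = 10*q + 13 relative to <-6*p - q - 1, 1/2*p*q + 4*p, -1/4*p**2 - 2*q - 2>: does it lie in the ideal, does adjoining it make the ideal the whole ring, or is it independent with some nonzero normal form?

First compute the reduced Gröbner basis of I by Buchberger's algorithm.
f_1 = -6*p - q - 1, LT = p.
f_2 = 1/2*p*q + 4*p, LT = p*q.
f_3 = -1/4*p**2 - 2*q - 2, LT = p**2.

S(f_1,f_2): lcm = p*q. S = 1/6*q**2 - 8*p + 1/6*q.
  leading term q**2: no divisor's leading term divides it; move 1/6*q**2 to the remainder.
  leading term p: subtract (4/3)·f_1 from -8*p + 1/6*q → 3/2*q + 4/3
  leading term q: no divisor's leading term divides it; move 3/2*q to the remainder.
  leading term 1: no divisor's leading term divides it; move 4/3 to the remainder.
  remainder 1/6*q**2 + 3/2*q + 4/3 ≠ 0; add k_4 = 1/6*q**2 + 3/2*q + 4/3 to the basis.

S(f_1,f_3): lcm = p**2. S = 1/6*p*q + 1/6*p - 8*q - 8.
  leading term p*q: subtract (-1/36*q)·f_1 from 1/6*p*q + 1/6*p - 8*q - 8 → -1/36*q**2 + 1/6*p - 289/36*q - 8
  leading term q**2: subtract (-1/6)·k_4 from -1/36*q**2 + 1/6*p - 289/36*q - 8 → 1/6*p - 70/9*q - 70/9
  leading term p: subtract (-1/36)·f_1 from 1/6*p - 70/9*q - 70/9 → -281/36*q - 281/36
  leading term q: no divisor's leading term divides it; move -281/36*q to the remainder.
  leading term 1: no divisor's leading term divides it; move -281/36 to the remainder.
  remainder -281/36*q - 281/36 ≠ 0; add k_5 = -281/36*q - 281/36 to the basis.

S(f_2,f_3): lcm = p**2*q. S = 8*p**2 - 8*q**2 - 8*q.
  leading term p**2: subtract (-4/3*p)·f_1 from 8*p**2 - 8*q**2 - 8*q → -4/3*p*q - 8*q**2 - 4/3*p - 8*q
  leading term p*q: subtract (2/9*q)·f_1 from -4/3*p*q - 8*q**2 - 4/3*p - 8*q → -70/9*q**2 - 4/3*p - 70/9*q
  leading term q**2: subtract (-140/3)·k_4 from -70/9*q**2 - 4/3*p - 70/9*q → -4/3*p + 560/9*q + 560/9
  leading term p: subtract (2/9)·f_1 from -4/3*p + 560/9*q + 560/9 → 562/9*q + 562/9
  leading term q: subtract (-8)·k_5 from 562/9*q + 562/9 → 0
  remainder 0.

S(f_1,k_4): leading monomials are coprime, so the S-polynomial reduces to 0 (Buchberger's first criterion).
S(f_2,k_4): lcm = p*q**2. S = -p*q - 8*p.
  leading term p*q: subtract (1/6*q)·f_1 from -p*q - 8*p → 1/6*q**2 - 8*p + 1/6*q
  leading term q**2: subtract (1)·k_4 from 1/6*q**2 - 8*p + 1/6*q → -8*p - 4/3*q - 4/3
  leading term p: subtract (4/3)·f_1 from -8*p - 4/3*q - 4/3 → 0
  remainder 0.

S(f_3,k_4): leading monomials are coprime, so the S-polynomial reduces to 0 (Buchberger's first criterion).
S(f_1,k_5): leading monomials are coprime, so the S-polynomial reduces to 0 (Buchberger's first criterion).
S(f_2,k_5): lcm = p*q. S = 7*p.
  leading term p: subtract (-7/6)·f_1 from 7*p → -7/6*q - 7/6
  leading term q: subtract (42/281)·k_5 from -7/6*q - 7/6 → 0
  remainder 0.

S(f_3,k_5): leading monomials are coprime, so the S-polynomial reduces to 0 (Buchberger's first criterion).
S(k_4,k_5): lcm = q**2. S = 8*q + 8.
  leading term q: subtract (-288/281)·k_5 from 8*q + 8 → 0
  remainder 0.

Every S-polynomial of the final basis reduces to 0, so we have a Gröbner basis.
Inter-reduce: drop elements whose leading term is divisible by another's, tail-reduce, and make monic.
Reduced Gröbner basis: {p, q + 1}.
Label its elements g_1 = p, g_2 = q + 1.

Reduce h = 10*q + 13 modulo G:
  leading term q: subtract (10)·g_2 from 10*q + 13 → 3
  leading term 1: no divisor's leading term divides it; move 3 to the remainder.
  normal form = 3.
The normal form is nonzero, so h ∉ I. Since h minus its normal form lies in I, I + (h) = I + (r) where r = 3; decide whether this ideal is the whole ring.
Here r = 3 is a nonzero constant, hence a unit: 1 ∈ I + (h), the Gröbner basis of I + (h) is {1}, and the enlarged system has no common solution — adjoining h is inconsistent.

Adjoining 10*q + 13 makes the ideal the whole ring: the system is inconsistent.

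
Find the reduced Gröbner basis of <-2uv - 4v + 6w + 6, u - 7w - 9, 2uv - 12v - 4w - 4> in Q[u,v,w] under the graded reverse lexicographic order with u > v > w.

f_1 = -2uv - 4v + 6w + 6, LT = uv.
f_2 = u - 7w - 9, LT = u.
f_3 = 2uv - 12v - 4w - 4, LT = uv.

S(f_1,f_2): lcm = uv. S = 7vw + 11v - 3w - 3.
  reduce S modulo (f_1, f_2, f_3):
  remainder 7vw + 11v - 3w - 3 ≠ 0; add g_4 = 7vw + 11v - 3w - 3 to the basis.

S(f_1,f_3): lcm = uv. S = 8v - w - 1.
  reduce S modulo (f_1, f_2, f_3, g_4):
  remainder 8v - w - 1 ≠ 0; add g_5 = 8v - w - 1 to the basis.

S(f_3,g_4): lcm = uvw. S = -11/7uv + 3/7uw - 6vw - 2w^2 + 3/7u - 2w.
  reduce S modulo (f_1, f_2, f_3, g_4, g_5):
  remainder w^2 - 6/7w - 13/7 ≠ 0; add g_6 = w^2 - 6/7w - 13/7 to the basis.

The other S-polynomials (S(f_2,f_3), S(f_1,g_4), S(f_2,g_4), S(f_1,g_5), S(f_2,g_5), S(f_3,g_5), S(g_4,g_5), S(f_1,g_6), S(f_2,g_6), S(f_3,g_6), S(g_4,g_6), S(g_5,g_6)) all reduce to 0 modulo the current basis, so we have a Gröbner basis.
Inter-reduce: drop elements whose leading term is divisible by another's, tail-reduce, and make monic.

G = {w^2 - 6/7w - 13/7, u - 7w - 9, v - 1/8w - 1/8}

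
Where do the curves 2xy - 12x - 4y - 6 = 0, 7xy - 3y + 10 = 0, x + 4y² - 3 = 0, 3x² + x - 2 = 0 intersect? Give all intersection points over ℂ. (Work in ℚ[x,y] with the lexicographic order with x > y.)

{(-1, 1)}

Compute a lex Gröbner basis by Buchberger's algorithm.
f_1 = 2xy - 12x - 4y - 6, LT = xy.
f_2 = 7xy - 3y + 10, LT = xy.
f_3 = x + 4y² - 3, LT = x.
f_4 = 3x² + x - 2, LT = x².

S(f_1,f_2): lcm = xy. S = -6x - 11/7y - 31/7.
  leading term x: subtract (-6)·f_3 from -6x - 11/7y - 31/7 → 24y² - 11/7y - 157/7
  leading term y²: no divisor's leading term divides it; move 24y² to the remainder.
  leading term y: no divisor's leading term divides it; move -11/7y to the remainder.
  leading term 1: no divisor's leading term divides it; move -157/7 to the remainder.
  remainder 24y² - 11/7y - 157/7 ≠ 0; add h_5 = 24y² - 11/7y - 157/7 to the basis.

S(f_1,f_3): lcm = xy. S = -6x - 4y³ + y - 3.
  leading term x: subtract (-6)·f_3 from -6x - 4y³ + y - 3 → -4y³ + 24y² + y - 21
  leading term y³: subtract (-⅙y)·h_5 from -4y³ + 24y² + y - 21 → 997/42y² - 115/42y - 21
  leading term y²: subtract (997/1008)·h_5 from 997/42y² - 115/42y - 21 → -8353/7056y + 8353/7056
  leading term y: no divisor's leading term divides it; move -8353/7056y to the remainder.
  leading term 1: no divisor's leading term divides it; move 8353/7056 to the remainder.
  remainder -8353/7056y + 8353/7056 ≠ 0; add h_6 = -8353/7056y + 8353/7056 to the basis.

S(f_1,f_4): lcm = x²y. S = -6x² - 7/3xy - 3x + ⅔y.
  leading term x²: subtract (-6x)·f_3 from -6x² - 7/3xy - 3x + ⅔y → 24xy² - 7/3xy - 21x + ⅔y
  leading term xy²: subtract (12y)·f_1 from 24xy² - 7/3xy - 21x + ⅔y → 425/3xy - 21x + 48y² + 218/3y
  leading term xy: subtract (425/6)·f_1 from 425/3xy - 21x + 48y² + 218/3y → 829x + 48y² + 356y + 425
  leading term x: subtract (829)·f_3 from 829x + 48y² + 356y + 425 → -3268y² + 356y + 2912
  leading term y²: subtract (-817/6)·h_5 from -3268y² + 356y + 2912 → 5965/42y - 5965/42
  leading term y: subtract (-1002120/8353)·h_6 from 5965/42y - 5965/42 → 0
  remainder 0.

S(f_2,f_3): lcm = xy. S = -4y³ + 18/7y + 10/7.
  leading term y³: subtract (-⅙y)·h_5 from -4y³ + 18/7y + 10/7 → -11/42y² - 7/6y + 10/7
  leading term y²: subtract (-11/1008)·h_5 from -11/42y² - 7/6y + 10/7 → -8353/7056y + 8353/7056
  leading term y: subtract (1)·h_6 from -8353/7056y + 8353/7056 → 0
  remainder 0.

S(f_2,f_4): lcm = x²y. S = -16/21xy + 10/7x + ⅔y.
  leading term xy: subtract (-8/21)·f_1 from -16/21xy + 10/7x + ⅔y → -22/7x - 6/7y - 16/7
  leading term x: subtract (-22/7)·f_3 from -22/7x - 6/7y - 16/7 → 88/7y² - 6/7y - 82/7
  leading term y²: subtract (11/21)·h_5 from 88/7y² - 6/7y - 82/7 → -5/147y + 5/147
  leading term y: subtract (240/8353)·h_6 from -5/147y + 5/147 → 0
  remainder 0.

S(f_3,f_4): lcm = x². S = 4xy² - 10/3x + ⅔.
  leading term xy²: subtract (2y)·f_1 from 4xy² - 10/3x + ⅔ → 24xy - 10/3x + 8y² + 12y + ⅔
  leading term xy: subtract (12)·f_1 from 24xy - 10/3x + 8y² + 12y + ⅔ → 422/3x + 8y² + 60y + 218/3
  leading term x: subtract (422/3)·f_3 from 422/3x + 8y² + 60y + 218/3 → -1664/3y² + 60y + 1484/3
  leading term y²: subtract (-208/9)·h_5 from -1664/3y² + 60y + 1484/3 → 1492/63y - 1492/63
  leading term y: subtract (-167104/8353)·h_6 from 1492/63y - 1492/63 → 0
  remainder 0.

S(f_1,h_5): lcm = xy². S = -997/168xy + 157/168x - 2y² - 3y.
  leading term xy: subtract (-997/336)·f_1 from -997/168xy + 157/168x - 2y² - 3y → -5825/168x - 2y² - 1249/84y - 997/56
  leading term x: subtract (-5825/168)·f_3 from -5825/168x - 2y² - 1249/84y - 997/56 → 5741/42y² - 1249/84y - 3411/28
  leading term y²: subtract (5741/1008)·h_5 from 5741/42y² - 1249/84y - 3411/28 → -41765/7056y + 41765/7056
  leading term y: subtract (5)·h_6 from -41765/7056y + 41765/7056 → 0
  remainder 0.

S(f_2,h_5): lcm = xy². S = 11/168xy + 157/168x - 3/7y² + 10/7y.
  leading term xy: subtract (11/336)·f_1 from 11/168xy + 157/168x - 3/7y² + 10/7y → 223/168x - 3/7y² + 131/84y + 11/56
  leading term x: subtract (223/168)·f_3 from 223/168x - 3/7y² + 131/84y + 11/56 → -241/42y² + 131/84y + 117/28
  leading term y²: subtract (-241/1008)·h_5 from -241/42y² + 131/84y + 117/28 → 8353/7056y - 8353/7056
  leading term y: subtract (-1)·h_6 from 8353/7056y - 8353/7056 → 0
  remainder 0.

S(f_3,h_5): leading monomials are coprime, so the S-polynomial reduces to 0 (Buchberger's first criterion).
S(f_4,h_5): leading monomials are coprime, so the S-polynomial reduces to 0 (Buchberger's first criterion).
S(f_1,h_6): lcm = xy. S = -5x - 2y - 3.
  leading term x: subtract (-5)·f_3 from -5x - 2y - 3 → 20y² - 2y - 18
  leading term y²: subtract (⅚)·h_5 from 20y² - 2y - 18 → -29/42y + 29/42
  leading term y: subtract (4872/8353)·h_6 from -29/42y + 29/42 → 0
  remainder 0.

S(f_2,h_6): lcm = xy. S = x - 3/7y + 10/7.
  leading term x: subtract (1)·f_3 from x - 3/7y + 10/7 → -4y² - 3/7y + 31/7
  leading term y²: subtract (-⅙)·h_5 from -4y² - 3/7y + 31/7 → -29/42y + 29/42
  leading term y: subtract (4872/8353)·h_6 from -29/42y + 29/42 → 0
  remainder 0.

S(f_3,h_6): leading monomials are coprime, so the S-polynomial reduces to 0 (Buchberger's first criterion).
S(f_4,h_6): leading monomials are coprime, so the S-polynomial reduces to 0 (Buchberger's first criterion).
S(h_5,h_6): lcm = y². S = 157/168y - 157/168.
  leading term y: subtract (-6594/8353)·h_6 from 157/168y - 157/168 → 0
  remainder 0.

Every S-polynomial of the final basis reduces to 0, so we have a Gröbner basis.
Inter-reduce: drop elements whose leading term is divisible by another's, tail-reduce, and make monic.
Reduced Gröbner basis: {x + 1, y - 1}.

Since the basis is lex-ordered, y - 1 is univariate in y. Its roots are {1}. Back-substituting each root into the other basis elements fixes the other coordinates.
  y = 1: the earlier basis element becomes x + 1 = 0, giving x = -1 — point (-1, 1).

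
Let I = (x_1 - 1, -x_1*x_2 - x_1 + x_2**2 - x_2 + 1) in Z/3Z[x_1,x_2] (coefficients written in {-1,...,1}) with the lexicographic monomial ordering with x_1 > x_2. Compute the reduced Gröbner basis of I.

f_1 = x_1 - 1, LT = x_1.
f_2 = -x_1*x_2 - x_1 + x_2**2 - x_2 + 1, LT = x_1*x_2.

S(f_1,f_2): lcm = x_1*x_2. S = -x_1 + x_2**2 + x_2 + 1.
  leading term x_1: subtract (-1)·f_1 from -x_1 + x_2**2 + x_2 + 1 → x_2**2 + x_2
  leading term x_2**2: no divisor's leading term divides it; move x_2**2 to the remainder.
  leading term x_2: no divisor's leading term divides it; move x_2 to the remainder.
  remainder x_2**2 + x_2 ≠ 0; add g_3 = x_2**2 + x_2 to the basis.

The other S-polynomials (S(f_1,g_3), S(f_2,g_3)) all reduce to 0 modulo the current basis, so we have a Gröbner basis.
Inter-reduce: drop elements whose leading term is divisible by another's, tail-reduce, and make monic.

G = {x_1 - 1, x_2**2 + x_2}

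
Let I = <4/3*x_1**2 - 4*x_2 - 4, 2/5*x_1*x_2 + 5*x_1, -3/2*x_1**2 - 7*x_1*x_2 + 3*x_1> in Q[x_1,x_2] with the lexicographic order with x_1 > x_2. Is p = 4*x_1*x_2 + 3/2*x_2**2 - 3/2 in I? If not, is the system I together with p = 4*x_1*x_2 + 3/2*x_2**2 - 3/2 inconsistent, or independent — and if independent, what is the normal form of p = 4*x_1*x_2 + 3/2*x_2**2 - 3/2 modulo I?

4*x_1*x_2 + 3/2*x_2**2 - 3/2 lies in I (it reduces to 0).

First compute the reduced Gröbner basis of I by Buchberger's algorithm.
f_1 = 4/3*x_1**2 - 4*x_2 - 4, LT = x_1**2.
f_2 = 2/5*x_1*x_2 + 5*x_1, LT = x_1*x_2.
f_3 = -3/2*x_1**2 - 7*x_1*x_2 + 3*x_1, LT = x_1**2.

S(f_1,f_2): lcm = x_1**2*x_2. S = -25/2*x_1**2 - 3*x_2**2 - 3*x_2.
  reduce S modulo (f_1, f_2, f_3):
  remainder -3*x_2**2 - 81/2*x_2 - 75/2 ≠ 0; add h_4 = -3*x_2**2 - 81/2*x_2 - 75/2 to the basis.

S(f_1,f_3): lcm = x_1**2. S = -14/3*x_1*x_2 + 2*x_1 - 3*x_2 - 3.
  reduce S modulo (f_1, f_2, f_3, h_4):
  remainder 181/3*x_1 - 3*x_2 - 3 ≠ 0; add h_5 = 181/3*x_1 - 3*x_2 - 3 to the basis.

S(f_1,h_5): lcm = x_1**2. S = 9/181*x_1*x_2 + 9/181*x_1 - 3*x_2 - 3.
  reduce S modulo (f_1, f_2, f_3, h_4, h_5):
  remainder -198429/65522*x_2 - 198429/65522 ≠ 0; add h_6 = -198429/65522*x_2 - 198429/65522 to the basis.

The other S-polynomials (S(f_2,f_3), S(f_1,h_4), S(f_2,h_4), S(f_3,h_4), S(f_2,h_5), S(f_3,h_5), S(h_4,h_5), S(f_1,h_6), S(f_2,h_6), S(f_3,h_6), S(h_4,h_6), S(h_5,h_6)) all reduce to 0 modulo the current basis, so we have a Gröbner basis.
Inter-reduce: drop elements whose leading term is divisible by another's, tail-reduce, and make monic.
Reduced Gröbner basis: {x_1, x_2 + 1}.
Label its elements g_1 = x_1, g_2 = x_2 + 1.

Reduce p = 4*x_1*x_2 + 3/2*x_2**2 - 3/2 modulo G:
  leading term x_1*x_2: subtract (4*x_2)·g_1 from 4*x_1*x_2 + 3/2*x_2**2 - 3/2 → 3/2*x_2**2 - 3/2
  leading term x_2**2: subtract (3/2*x_2)·g_2 from 3/2*x_2**2 - 3/2 → -3/2*x_2 - 3/2
  leading term x_2: subtract (-3/2)·g_2 from -3/2*x_2 - 3/2 → 0
  normal form = 0.
Since the normal form is 0, p ∈ I.

The remainder on division by a Gröbner basis is unique — it is the normal form.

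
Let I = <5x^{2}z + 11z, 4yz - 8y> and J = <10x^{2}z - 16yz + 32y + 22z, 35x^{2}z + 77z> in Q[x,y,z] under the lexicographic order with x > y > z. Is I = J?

Yes, the ideals are equal.

Two ideals are equal iff their reduced Gröbner bases coincide (the reduced basis is unique for a fixed ordering).
Buchberger on the first generating set:
f_1 = 5x^{2}z + 11z, LT = x^{2}z.
f_2 = 4yz - 8y, LT = yz.

S(f_1,f_2): lcm = x^{2}yz. S = 2x^{2}y + \tfrac{11}{5}yz.
  reduce S modulo (f_1, f_2):
  remainder 2x^{2}y + \tfrac{22}{5}y ≠ 0; add g_3 = 2x^{2}y + \tfrac{22}{5}y to the basis.

The other S-polynomials (S(f_1,g_3), S(f_2,g_3)) all reduce to 0 modulo the current basis, so we have a Gröbner basis.
Inter-reduce: drop elements whose leading term is divisible by another's, tail-reduce, and make monic.
Reduced Gröbner basis: {x^{2}y + \tfrac{11}{5}y, x^{2}z + \tfrac{11}{5}z, yz - 2y}.

Buchberger on the second generating set:
h_1 = 10x^{2}z - 16yz + 32y + 22z, LT = x^{2}z.
h_2 = 35x^{2}z + 77z, LT = x^{2}z.

S(h_1,h_2): lcm = x^{2}z. S = -\tfrac{8}{5}yz + \tfrac{16}{5}y.
  reduce S modulo (h_1, h_2):
  remainder -\tfrac{8}{5}yz + \tfrac{16}{5}y ≠ 0; add k_3 = -\tfrac{8}{5}yz + \tfrac{16}{5}y to the basis.

S(h_1,k_3): lcm = x^{2}yz. S = 2x^{2}y - \tfrac{8}{5}y^{2}z + \tfrac{16}{5}y^{2} + \tfrac{11}{5}yz.
  reduce S modulo (h_1, h_2, k_3):
  remainder 2x^{2}y + \tfrac{22}{5}y ≠ 0; add k_4 = 2x^{2}y + \tfrac{22}{5}y to the basis.

The other S-polynomials (S(h_2,k_3), S(h_1,k_4), S(h_2,k_4), S(k_3,k_4)) all reduce to 0 modulo the current basis, so we have a Gröbner basis.
Inter-reduce: drop elements whose leading term is divisible by another's, tail-reduce, and make monic.
Reduced Gröbner basis: {x^{2}y + \tfrac{11}{5}y, x^{2}z + \tfrac{11}{5}z, yz - 2y}.

Same reduced basis, so the two generating sets span the same ideal.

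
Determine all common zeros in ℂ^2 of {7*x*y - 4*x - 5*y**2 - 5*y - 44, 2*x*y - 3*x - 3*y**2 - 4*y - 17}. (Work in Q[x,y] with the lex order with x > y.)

{(-3, -2), (3/286 + 19*sqrt(1407)*I/286, 1/22 - sqrt(1407)*I/22), (3/286 - 19*sqrt(1407)*I/286, 1/22 + sqrt(1407)*I/22)}

Compute a lex Gröbner basis by Buchberger's algorithm.
f_1 = 7*x*y - 4*x - 5*y**2 - 5*y - 44, LT = x*y.
f_2 = 2*x*y - 3*x - 3*y**2 - 4*y - 17, LT = x*y.

S(f_1,f_2): lcm = x*y. S = 13/14*x + 11/14*y**2 + 9/7*y + 31/14.
  reduce S modulo (f_1, f_2):
  remainder 13/14*x + 11/14*y**2 + 9/7*y + 31/14 ≠ 0; add h_3 = 13/14*x + 11/14*y**2 + 9/7*y + 31/14 to the basis.

S(f_1,h_3): lcm = x*y. S = -4/7*x - 11/13*y**3 - 191/91*y**2 - 282/91*y - 44/7.
  reduce S modulo (f_1, f_2, h_3):
  remainder -11/13*y**3 - 21/13*y**2 - 30/13*y - 64/13 ≠ 0; add h_4 = -11/13*y**3 - 21/13*y**2 - 30/13*y - 64/13 to the basis.

The other S-polynomials (S(f_2,h_3), S(f_1,h_4), S(f_2,h_4), S(h_3,h_4)) all reduce to 0 modulo the current basis, so we have a Gröbner basis.
Inter-reduce: drop elements whose leading term is divisible by another's, tail-reduce, and make monic.
Reduced Gröbner basis: {x + 11/13*y**2 + 18/13*y + 31/13, y**3 + 21/11*y**2 + 30/11*y + 64/11}.

Since the basis is lex-ordered, y**3 + 21/11*y**2 + 30/11*y + 64/11 is univariate in y. Its roots are {-2, 1/22 - sqrt(1407)*I/22, 1/22 + sqrt(1407)*I/22}. Back-substituting each root into the other basis elements fixes the other coordinates.
  y = -2: the earlier basis element becomes x + 3 = 0, giving x = -3 — point (-3, -2).
  y = 1/22 - sqrt(1407)*I/22: the earlier basis element becomes x - 3/286 - 19*sqrt(1407)*I/286 = 0, giving x = 3/286 + 19*sqrt(1407)*I/286 — point (3/286 + 19*sqrt(1407)*I/286, 1/22 - sqrt(1407)*I/22).
  y = 1/22 + sqrt(1407)*I/22: the earlier basis element becomes x - 3/286 + 19*sqrt(1407)*I/286 = 0, giving x = 3/286 - 19*sqrt(1407)*I/286 — point (3/286 - 19*sqrt(1407)*I/286, 1/22 + sqrt(1407)*I/22).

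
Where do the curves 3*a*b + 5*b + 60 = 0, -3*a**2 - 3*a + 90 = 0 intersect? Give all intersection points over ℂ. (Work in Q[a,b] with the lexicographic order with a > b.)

{(5, -3), (-6, 60/13)}

Compute a lex Gröbner basis by Buchberger's algorithm.
f_1 = 3*a*b + 5*b + 60, LT = a*b.
f_2 = -3*a**2 - 3*a + 90, LT = a**2.

S(f_1,f_2): lcm = a**2*b. S = 2/3*a*b + 20*a + 30*b.
  reduce S modulo (f_1, f_2):
  remainder 20*a + 260/9*b - 40/3 ≠ 0; add h_3 = 20*a + 260/9*b - 40/3 to the basis.

S(f_1,h_3): lcm = a*b. S = -13/9*b**2 + 7/3*b + 20.
  reduce S modulo (f_1, f_2, h_3):
  remainder -13/9*b**2 + 7/3*b + 20 ≠ 0; add h_4 = -13/9*b**2 + 7/3*b + 20 to the basis.

The other S-polynomials (S(f_2,h_3), S(f_1,h_4), S(f_2,h_4), S(h_3,h_4)) all reduce to 0 modulo the current basis, so we have a Gröbner basis.
Inter-reduce: drop elements whose leading term is divisible by another's, tail-reduce, and make monic.
Reduced Gröbner basis: {a + 13/9*b - 2/3, b**2 - 21/13*b - 180/13}.

Elimination: the polynomial b**2 - 21/13*b - 180/13 lies in the elimination ideal for b, so b ∈ {-3, 60/13}. For each such b, the remaining basis elements (now univariate) give the rest of the solution.
  b = -3: the earlier basis element becomes a - 5 = 0, giving a = 5 — point (5, -3).
  b = 60/13: the earlier basis element becomes a + 6 = 0, giving a = -6 — point (-6, 60/13).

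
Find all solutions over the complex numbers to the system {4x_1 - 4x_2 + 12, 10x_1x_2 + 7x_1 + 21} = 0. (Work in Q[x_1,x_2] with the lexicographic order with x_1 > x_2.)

{(-3, 0), (-7/10, 23/10)}

Compute a lex Gröbner basis by Buchberger's algorithm.
f_1 = 4x_1 - 4x_2 + 12, LT = x_1.
f_2 = 10x_1x_2 + 7x_1 + 21, LT = x_1x_2.

S(f_1,f_2): lcm = x_1x_2. S = -7/10x_1 - x_2^2 + 3x_2 - 21/10.
  reduce S modulo (f_1, f_2):
  remainder -x_2^2 + 23/10x_2 ≠ 0; add h_3 = -x_2^2 + 23/10x_2 to the basis.

The other S-polynomials (S(f_1,h_3), S(f_2,h_3)) all reduce to 0 modulo the current basis, so we have a Gröbner basis.
Inter-reduce: drop elements whose leading term is divisible by another's, tail-reduce, and make monic.
Reduced Gröbner basis: {x_1 - x_2 + 3, x_2^2 - 23/10x_2}.

Since the basis is lex-ordered, x_2^2 - 23/10x_2 is univariate in x_2. Its roots are {0, 23/10}. Back-substituting each root into the other basis elements fixes the other coordinates.
  x_2 = 0: the earlier basis element becomes x_1 + 3 = 0, giving x_1 = -3 — point (-3, 0).
  x_2 = 23/10: the earlier basis element becomes x_1 + 7/10 = 0, giving x_1 = -7/10 — point (-7/10, 23/10).
Zero-dimensionality of the ideal guarantees finitely many solutions over ℂ.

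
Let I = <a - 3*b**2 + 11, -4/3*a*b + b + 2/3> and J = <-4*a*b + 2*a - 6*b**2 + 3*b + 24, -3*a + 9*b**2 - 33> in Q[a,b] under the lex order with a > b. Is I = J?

Yes, the ideals are equal.

Equality of ideals is decidable: compute both reduced Gröbner bases (unique for the ordering) and check whether they agree.
Buchberger on the first generating set:
f_1 = a - 3*b**2 + 11, LT = a.
f_2 = -4/3*a*b + b + 2/3, LT = a*b.

S(f_1,f_2): lcm = a*b. S = -3*b**3 + 47/4*b + 1/2.
  leading term b**3: no divisor's leading term divides it; move -3*b**3 to the remainder.
  leading term b: no divisor's leading term divides it; move 47/4*b to the remainder.
  leading term 1: no divisor's leading term divides it; move 1/2 to the remainder.
  remainder -3*b**3 + 47/4*b + 1/2 ≠ 0; add g_3 = -3*b**3 + 47/4*b + 1/2 to the basis.

S(f_1,g_3): leading monomials are coprime, so the S-polynomial reduces to 0 (Buchberger's first criterion).
S(f_2,g_3): lcm = a*b**3. S = 47/12*a*b + 1/6*a - 3/4*b**3 - 1/2*b**2.
  leading term a*b: subtract (47/12*b)·f_1 from 47/12*a*b + 1/6*a - 3/4*b**3 - 1/2*b**2 → 1/6*a + 11*b**3 - 1/2*b**2 - 517/12*b
  leading term a: subtract (1/6)·f_1 from 1/6*a + 11*b**3 - 1/2*b**2 - 517/12*b → 11*b**3 - 517/12*b - 11/6
  leading term b**3: subtract (-11/3)·g_3 from 11*b**3 - 517/12*b - 11/6 → 0
  remainder 0.

Every S-polynomial of the final basis reduces to 0, so we have a Gröbner basis.
Inter-reduce: drop elements whose leading term is divisible by another's, tail-reduce, and make monic.
Reduced Gröbner basis: {a - 3*b**2 + 11, b**3 - 47/12*b - 1/6}.

Buchberger on the second generating set:
h_1 = -4*a*b + 2*a - 6*b**2 + 3*b + 24, LT = a*b.
h_2 = -3*a + 9*b**2 - 33, LT = a.

S(h_1,h_2): lcm = a*b. S = -1/2*a + 3*b**3 + 3/2*b**2 - 47/4*b - 6.
  leading term a: subtract (1/6)·h_2 from -1/2*a + 3*b**3 + 3/2*b**2 - 47/4*b - 6 → 3*b**3 - 47/4*b - 1/2
  leading term b**3: no divisor's leading term divides it; move 3*b**3 to the remainder.
  leading term b: no divisor's leading term divides it; move -47/4*b to the remainder.
  leading term 1: no divisor's leading term divides it; move -1/2 to the remainder.
  remainder 3*b**3 - 47/4*b - 1/2 ≠ 0; add k_3 = 3*b**3 - 47/4*b - 1/2 to the basis.

S(h_1,k_3): lcm = a*b**3. S = -1/2*a*b**2 + 47/12*a*b + 1/6*a + 3/2*b**4 - 3/4*b**3 - 6*b**2.
  leading term a*b**2: subtract (1/8*b)·h_1 from -1/2*a*b**2 + 47/12*a*b + 1/6*a + 3/2*b**4 - 3/4*b**3 - 6*b**2 → 11/3*a*b + 1/6*a + 3/2*b**4 - 51/8*b**2 - 3*b
  leading term a*b: subtract (-11/12)·h_1 from 11/3*a*b + 1/6*a + 3/2*b**4 - 51/8*b**2 - 3*b → 2*a + 3/2*b**4 - 95/8*b**2 - 1/4*b + 22
  leading term a: subtract (-2/3)·h_2 from 2*a + 3/2*b**4 - 95/8*b**2 - 1/4*b + 22 → 3/2*b**4 - 47/8*b**2 - 1/4*b
  leading term b**4: subtract (1/2*b)·k_3 from 3/2*b**4 - 47/8*b**2 - 1/4*b → 0
  remainder 0.

S(h_2,k_3): leading monomials are coprime, so the S-polynomial reduces to 0 (Buchberger's first criterion).
Every S-polynomial of the final basis reduces to 0, so we have a Gröbner basis.
Inter-reduce: drop elements whose leading term is divisible by another's, tail-reduce, and make monic.
Reduced Gröbner basis: {a - 3*b**2 + 11, b**3 - 47/12*b - 1/6}.

Same reduced basis, so the two generating sets span the same ideal.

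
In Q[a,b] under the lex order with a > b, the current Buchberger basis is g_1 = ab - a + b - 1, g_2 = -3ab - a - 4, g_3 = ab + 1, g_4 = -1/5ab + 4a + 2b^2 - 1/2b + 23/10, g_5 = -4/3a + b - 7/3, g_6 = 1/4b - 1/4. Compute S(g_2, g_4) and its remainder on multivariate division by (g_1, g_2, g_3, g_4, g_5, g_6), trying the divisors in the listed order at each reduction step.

lcm(LM(g_2), LM(g_4)) = ab.
S = (lcm/LT(g_2))·g_2 − (lcm/LT(g_4))·g_4 = 61/3a + 10b^2 - 5/2b + 77/6.
Reduce S modulo (g_1, g_2, g_3, g_4, g_5, g_6) in that order:
  leading term a: subtract (-61/4)·g_5 from 61/3a + 10b^2 - 5/2b + 77/6 → 10b^2 + 51/4b - 91/4
  leading term b^2: subtract (40b)·g_6 from 10b^2 + 51/4b - 91/4 → 91/4b - 91/4
  leading term b: subtract (91)·g_6 from 91/4b - 91/4 → 0
The remainder is 0, so this S-polynomial contributes no new basis element.
An S-polynomial is built so that the two leading terms cancel; whether anything survives reduction is exactly the Gröbner-basis criterion.

S(g_2, g_4) = 61/3a + 10b^2 - 5/2b + 77/6; remainder on division = 0.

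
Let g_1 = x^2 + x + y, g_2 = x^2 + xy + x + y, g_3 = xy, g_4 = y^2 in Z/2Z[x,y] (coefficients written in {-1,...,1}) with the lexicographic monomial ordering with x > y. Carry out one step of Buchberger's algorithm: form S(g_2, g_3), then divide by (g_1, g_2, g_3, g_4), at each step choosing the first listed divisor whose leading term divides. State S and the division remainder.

lcm(LM(g_2), LM(g_3)) = x^2y.
S = (lcm/LT(g_2))·g_2 − (lcm/LT(g_3))·g_3 = xy^2 + xy + y^2.
Reduce S modulo (g_1, g_2, g_3, g_4) in that order:
  leading term xy^2: subtract (y)·g_3 from xy^2 + xy + y^2 → xy + y^2
  leading term xy: subtract (1)·g_3 from xy + y^2 → y^2
  leading term y^2: subtract (1)·g_4 from y^2 → 0
The remainder is 0, so this S-polynomial contributes no new basis element.

S(g_2, g_3) = xy^2 + xy + y^2; remainder on division = 0.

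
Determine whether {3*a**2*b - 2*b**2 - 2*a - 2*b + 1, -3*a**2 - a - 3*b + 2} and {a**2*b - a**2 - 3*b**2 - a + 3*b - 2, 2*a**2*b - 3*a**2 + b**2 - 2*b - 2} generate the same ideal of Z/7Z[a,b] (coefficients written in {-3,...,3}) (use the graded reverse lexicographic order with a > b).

No, the ideals differ.

For a fixed monomial order, each ideal has a unique reduced Gröbner basis; comparing bases decides equality.
Buchberger on the first generating set:
f_1 = 3*a**2*b - 2*b**2 - 2*a - 2*b + 1, LT = a**2*b.
f_2 = -3*a**2 - a - 3*b + 2, LT = a**2.

S(f_1,f_2): lcm = a**2*b. S = 2*a*b + 3*b**2 - 3*a - 2.
  reduce S modulo (f_1, f_2):
  remainder 2*a*b + 3*b**2 - 3*a - 2 ≠ 0; add g_3 = 2*a*b + 3*b**2 - 3*a - 2 to the basis.

S(f_1,g_3): lcm = a**2*b. S = 2*a*b**2 - 2*a**2 - 3*b**2 - 2*a - 3*b - 2.
  reduce S modulo (f_1, f_2, g_3):
  remainder -3*b**3 + 3*b**2 + 2*a + b + 2 ≠ 0; add g_4 = -3*b**3 + 3*b**2 + 2*a + b + 2 to the basis.

The other S-polynomials (S(f_2,g_3), S(f_1,g_4), S(f_2,g_4), S(g_3,g_4)) all reduce to 0 modulo the current basis, so we have a Gröbner basis.
Inter-reduce: drop elements whose leading term is divisible by another's, tail-reduce, and make monic.
Reduced Gröbner basis: {b**3 - b**2 - 3*a + 2*b - 3, a**2 - 2*a + b - 3, a*b - 2*b**2 + 2*a - 1}.

Buchberger on the second generating set:
h_1 = a**2*b - a**2 - 3*b**2 - a + 3*b - 2, LT = a**2*b.
h_2 = 2*a**2*b - 3*a**2 + b**2 - 2*b - 2, LT = a**2*b.

S(h_1,h_2): lcm = a**2*b. S = -3*a**2 - a - 3*b - 1.
  reduce S modulo (h_1, h_2):
  remainder -3*a**2 - a - 3*b - 1 ≠ 0; add k_3 = -3*a**2 - a - 3*b - 1 to the basis.

S(h_1,k_3): lcm = a**2*b. S = -a**2 + 2*a*b + 3*b**2 - a - 2*b - 2.
  reduce S modulo (h_1, h_2, k_3):
  remainder 2*a*b + 3*b**2 - 3*a - b + 3 ≠ 0; add k_4 = 2*a*b + 3*b**2 - 3*a - b + 3 to the basis.

S(h_1,k_4): lcm = a**2*b. S = 2*a*b**2 - 3*a**2 - 3*a*b - 3*b**2 + a + 3*b - 2.
  reduce S modulo (h_1, h_2, k_3, k_4):
  remainder -3*b**3 - 2*b**2 + 2*a + 3*b - 1 ≠ 0; add k_5 = -3*b**3 - 2*b**2 + 2*a + 3*b - 1 to the basis.

The other S-polynomials (S(h_2,k_3), S(h_2,k_4), S(k_3,k_4), S(h_1,k_5), S(h_2,k_5), S(k_3,k_5), S(k_4,k_5)) all reduce to 0 modulo the current basis, so we have a Gröbner basis.
Inter-reduce: drop elements whose leading term is divisible by another's, tail-reduce, and make monic.
Reduced Gröbner basis: {b**3 + 3*b**2 - 3*a - b - 2, a**2 - 2*a + b - 2, a*b - 2*b**2 + 2*a + 3*b - 2}.

Since the reduced bases disagree, the two ideals are not the same.
The same test decides containment: I ⊆ J iff every generator of I reduces to 0 modulo a Gröbner basis of J.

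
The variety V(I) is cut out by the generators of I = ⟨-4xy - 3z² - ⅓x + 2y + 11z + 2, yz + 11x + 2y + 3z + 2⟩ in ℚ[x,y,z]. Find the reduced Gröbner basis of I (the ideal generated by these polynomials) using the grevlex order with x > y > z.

f_1 = -4xy - 3z² - ⅓x + 2y + 11z + 2, LT = xy.
f_2 = yz + 11x + 2y + 3z + 2, LT = yz.

S(f_1,f_2): lcm = xyz. S = ¾z³ - 11x² - 2xy - 35/12xz - ½yz - 11/4z² - 2x - ½z.
  leading term z³: no divisor's leading term divides it; move ¾z³ to the remainder.
  leading term x²: no divisor's leading term divides it; move -11x² to the remainder.
  leading term xy: subtract (½)·f_1 from -2xy - 35/12xz - ½yz - 11/4z² - 2x - ½z → -35/12xz - ½yz - 5/4z² - 11/6x - y - 6z - 1
  leading term xz: no divisor's leading term divides it; move -35/12xz to the remainder.
  leading term yz: subtract (-½)·f_2 from -½yz - 5/4z² - 11/6x - y - 6z - 1 → -5/4z² + 11/3x - 9/2z
  leading term z²: no divisor's leading term divides it; move -5/4z² to the remainder.
  leading term x: no divisor's leading term divides it; move 11/3x to the remainder.
  leading term z: no divisor's leading term divides it; move -9/2z to the remainder.
  remainder ¾z³ - 11x² - 35/12xz - 5/4z² + 11/3x - 9/2z ≠ 0; add g_3 = ¾z³ - 11x² - 35/12xz - 5/4z² + 11/3x - 9/2z to the basis.

The other S-polynomials (S(f_1,g_3), S(f_2,g_3)) all reduce to 0 modulo the current basis, so we have a Gröbner basis.

G = {z³ - 44/3x² - 35/9xz - 5/3z² + 44/9x - 6z, xy + ¾z² + 1/12x - ½y - 11/4z - ½, yz + 11x + 2y + 3z + 2}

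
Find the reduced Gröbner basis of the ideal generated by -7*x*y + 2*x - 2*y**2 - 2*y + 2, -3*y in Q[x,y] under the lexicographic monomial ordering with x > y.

This is the nonlinear analogue of row-reducing a linear system.

f_1 = -7*x*y + 2*x - 2*y**2 - 2*y + 2, LT = x*y.
f_2 = -3*y, LT = y.

S(f_1,f_2): lcm = x*y. S = -2/7*x + 2/7*y**2 + 2/7*y - 2/7.
  leading term x: no divisor's leading term divides it; move -2/7*x to the remainder.
  leading term y**2: subtract (-2/21*y)·f_2 from 2/7*y**2 + 2/7*y - 2/7 → 2/7*y - 2/7
  leading term y: subtract (-2/21)·f_2 from 2/7*y - 2/7 → -2/7
  leading term 1: no divisor's leading term divides it; move -2/7 to the remainder.
  remainder -2/7*x - 2/7 ≠ 0; add g_3 = -2/7*x - 2/7 to the basis.

The other S-polynomials (S(f_1,g_3), S(f_2,g_3)) all reduce to 0 modulo the current basis, so we have a Gröbner basis.
Inter-reduce: drop elements whose leading term is divisible by another's, tail-reduce, and make monic.

G = {x + 1, y}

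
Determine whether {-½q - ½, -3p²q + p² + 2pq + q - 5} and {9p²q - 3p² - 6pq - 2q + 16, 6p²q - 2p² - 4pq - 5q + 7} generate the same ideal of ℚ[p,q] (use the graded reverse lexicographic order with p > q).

Yes, the ideals are equal.

Two ideals are equal iff their reduced Gröbner bases coincide (the reduced basis is unique for a fixed ordering).
Buchberger on the first generating set:
f_1 = -½q - ½, LT = q.
f_2 = -3p²q + p² + 2pq + q - 5, LT = p²q.

S(f_1,f_2): lcm = p²q. S = 4/3p² + ⅔pq + ⅓q - 5/3.
  leading term p²: no divisor's leading term divides it; move 4/3p² to the remainder.
  leading term pq: subtract (-4/3p)·f_1 from ⅔pq + ⅓q - 5/3 → -⅔p + ⅓q - 5/3
  leading term p: no divisor's leading term divides it; move -⅔p to the remainder.
  leading term q: subtract (-⅔)·f_1 from ⅓q - 5/3 → -2
  leading term 1: no divisor's leading term divides it; move -2 to the remainder.
  remainder 4/3p² - ⅔p - 2 ≠ 0; add g_3 = 4/3p² - ⅔p - 2 to the basis.

The other S-polynomials (S(f_1,g_3), S(f_2,g_3)) all reduce to 0 modulo the current basis, so we have a Gröbner basis.
Inter-reduce: drop elements whose leading term is divisible by another's, tail-reduce, and make monic.
Reduced Gröbner basis: {p² - ½p - 3/2, q + 1}.

Buchberger on the second generating set:
h_1 = 9p²q - 3p² - 6pq - 2q + 16, LT = p²q.
h_2 = 6p²q - 2p² - 4pq - 5q + 7, LT = p²q.

S(h_1,h_2): lcm = p²q. S = 11/18q + 11/18.
  leading term q: no divisor's leading term divides it; move 11/18q to the remainder.
  leading term 1: no divisor's leading term divides it; move 11/18 to the remainder.
  remainder 11/18q + 11/18 ≠ 0; add k_3 = 11/18q + 11/18 to the basis.

S(h_1,k_3): lcm = p²q. S = -4/3p² - ⅔pq - 2/9q + 16/9.
  leading term p²: no divisor's leading term divides it; move -4/3p² to the remainder.
  leading term pq: subtract (-12/11p)·k_3 from -⅔pq - 2/9q + 16/9 → ⅔p - 2/9q + 16/9
  leading term p: no divisor's leading term divides it; move ⅔p to the remainder.
  leading term q: subtract (-4/11)·k_3 from -2/9q + 16/9 → 2
  leading term 1: no divisor's leading term divides it; move 2 to the remainder.
  remainder -4/3p² + ⅔p + 2 ≠ 0; add k_4 = -4/3p² + ⅔p + 2 to the basis.

The other S-polynomials (S(h_2,k_3), S(h_1,k_4), S(h_2,k_4), S(k_3,k_4)) all reduce to 0 modulo the current basis, so we have a Gröbner basis.
Inter-reduce: drop elements whose leading term is divisible by another's, tail-reduce, and make monic.
Reduced Gröbner basis: {p² - ½p - 3/2, q + 1}.

The two bases agree; hence the ideals are identical.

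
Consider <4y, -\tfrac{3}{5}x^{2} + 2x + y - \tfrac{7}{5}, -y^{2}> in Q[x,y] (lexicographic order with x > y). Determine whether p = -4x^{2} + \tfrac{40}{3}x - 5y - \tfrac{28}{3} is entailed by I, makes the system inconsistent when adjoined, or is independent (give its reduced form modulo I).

-4x^{2} + \tfrac{40}{3}x - 5y - \tfrac{28}{3} lies in I (it reduces to 0).

First compute the reduced Gröbner basis of I by Buchberger's algorithm.
f_1 = 4y, LT = y.
f_2 = -\tfrac{3}{5}x^{2} + 2x + y - \tfrac{7}{5}, LT = x^{2}.
f_3 = -y^{2}, LT = y^{2}.

The S-polynomials (S(f_1,f_2), S(f_1,f_3), S(f_2,f_3)) all reduce to 0 modulo the current basis, so we have a Gröbner basis.
Inter-reduce: drop elements whose leading term is divisible by another's, tail-reduce, and make monic.
Reduced Gröbner basis: {x^{2} - \tfrac{10}{3}x + \tfrac{7}{3}, y}.
Label its elements g_1 = x^{2} - \tfrac{10}{3}x + \tfrac{7}{3}, g_2 = y.

Reduce p = -4x^{2} + \tfrac{40}{3}x - 5y - \tfrac{28}{3} modulo G:
  leading term x^{2}: subtract (-4)·g_1 from -4x^{2} + \tfrac{40}{3}x - 5y - \tfrac{28}{3} → -5y
  leading term y: subtract (-5)·g_2 from -5y → 0
  normal form = 0.
Since the normal form is 0, p ∈ I.

The remainder on division by a Gröbner basis is unique — it is the normal form.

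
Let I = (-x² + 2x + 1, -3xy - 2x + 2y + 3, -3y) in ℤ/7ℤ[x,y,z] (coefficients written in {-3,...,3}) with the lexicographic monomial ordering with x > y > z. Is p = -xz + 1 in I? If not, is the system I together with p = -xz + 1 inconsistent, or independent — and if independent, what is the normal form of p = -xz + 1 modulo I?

-xz + 1 is independent of I; its normal form modulo I is 2z + 1.

First compute the reduced Gröbner basis of I by Buchberger's algorithm.
f_1 = -x² + 2x + 1, LT = x².
f_2 = -3xy - 2x + 2y + 3, LT = xy.
f_3 = -3y, LT = y.

S(f_1,f_2): lcm = x²y. S = -3x² + xy + x - y.
  leading term x²: subtract (3)·f_1 from -3x² + xy + x - y → xy + 2x - y - 3
  leading term xy: subtract (2)·f_2 from xy + 2x - y - 3 → -x + 2y - 2
  leading term x: no divisor's leading term divides it; move -x to the remainder.
  leading term y: subtract (-3)·f_3 from 2y - 2 → -2
  leading term 1: no divisor's leading term divides it; move -2 to the remainder.
  remainder -x - 2 ≠ 0; add h_4 = -x - 2 to the basis.

The other S-polynomials (S(f_1,f_3), S(f_2,f_3), S(f_1,h_4), S(f_2,h_4), S(f_3,h_4)) all reduce to 0 modulo the current basis, so we have a Gröbner basis.
Inter-reduce: drop elements whose leading term is divisible by another's, tail-reduce, and make monic.
Reduced Gröbner basis: {x + 2, y}.
Label its elements g_1 = x + 2, g_2 = y.

Reduce p = -xz + 1 modulo G:
  leading term xz: subtract (-z)·g_1 from -xz + 1 → 2z + 1
  leading term z: no divisor's leading term divides it; move 2z to the remainder.
  leading term 1: no divisor's leading term divides it; move 1 to the remainder.
  normal form = 2z + 1.
The normal form is nonzero, so p ∉ I. Since p minus its normal form lies in I, I + (p) = I + (r) where r = 2z + 1; decide whether this ideal is the whole ring.
Run Buchberger on G together with r (pairs among the g_i already reduce to 0 since G is a Gröbner basis):
g_1 = x + 2, LT = x.
g_2 = y, LT = y.
r = 2z + 1, LT = z.

The S-polynomials (S(g_1,g_2), S(g_1,r), S(g_2,r)) all reduce to 0 modulo the current basis, so we have a Gröbner basis.
Inter-reduce: drop elements whose leading term is divisible by another's, tail-reduce, and make monic.
Reduced Gröbner basis: {x + 2, y, z - 3}.
The reduced Gröbner basis of I + (p) is {x + 2, y, z - 3} ≠ {1}, a proper ideal, so the enlarged system stays consistent: p is independent of I, with normal form 2z + 1.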